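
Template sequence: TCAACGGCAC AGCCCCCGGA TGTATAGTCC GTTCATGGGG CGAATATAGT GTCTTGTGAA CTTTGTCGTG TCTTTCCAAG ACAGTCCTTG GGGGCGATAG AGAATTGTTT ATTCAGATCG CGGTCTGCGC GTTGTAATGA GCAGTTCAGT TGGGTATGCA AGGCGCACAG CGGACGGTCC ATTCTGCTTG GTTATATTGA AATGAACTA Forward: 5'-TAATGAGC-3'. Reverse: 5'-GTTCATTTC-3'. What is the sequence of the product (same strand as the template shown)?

The forward primer matches the template at positions 135–142.
Reverse complement of the reverse primer: GAAATGAAC. This occurs on the top strand at positions 199–207.
The product is the template from position 135 through 207 (73 bp).

5'-TAATGAGCAGTTCAGTTGGGTATGCAAGGCGCACAGCGGACGGTCCATTCTGCTTGGTTATATTGAAATGAAC-3'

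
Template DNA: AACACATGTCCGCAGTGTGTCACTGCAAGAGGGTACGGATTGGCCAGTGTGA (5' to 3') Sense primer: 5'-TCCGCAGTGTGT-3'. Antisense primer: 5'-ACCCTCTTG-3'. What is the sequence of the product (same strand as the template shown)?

5'-TCCGCAGTGTGTCACTGCAAGAGGGT-3'

Forward primer TCCGCAGTGTGT is found on the top strand at positions 9–20.
The reverse primer's reverse complement is CAAGAGGGT, which matches the template at positions 26–34.
The product is the template from position 9 through 34 (26 bp).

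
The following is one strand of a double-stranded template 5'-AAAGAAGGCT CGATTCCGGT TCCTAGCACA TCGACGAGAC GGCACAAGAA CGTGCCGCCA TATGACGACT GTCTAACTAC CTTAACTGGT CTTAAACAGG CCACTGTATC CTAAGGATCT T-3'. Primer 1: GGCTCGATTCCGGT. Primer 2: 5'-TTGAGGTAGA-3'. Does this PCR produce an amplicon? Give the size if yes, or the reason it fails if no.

No product — primer 2 has no binding site in the template.

Primer 2 (TTGAGGTAGA) does not match the top strand, and its reverse complement TCTACCTCAA does not match either.
With no annealing site for primer 2, no amplification occurs.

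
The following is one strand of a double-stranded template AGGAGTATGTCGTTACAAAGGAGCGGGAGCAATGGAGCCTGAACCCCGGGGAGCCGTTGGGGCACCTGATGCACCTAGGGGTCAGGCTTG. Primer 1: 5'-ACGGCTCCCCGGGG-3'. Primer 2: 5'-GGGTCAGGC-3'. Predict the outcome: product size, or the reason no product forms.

No product — the primers' 3' ends point away from each other.

Primer 1 (ACGGCTCCCCGGGG) has reverse complement CCCCGGGGAGCCGT, which matches the top strand at positions 44–57; primer 1 anneals to the top strand there with its 3' end pointing upstream toward position 44.
Primer 2 (GGGTCAGGC) matches the top strand directly at positions 79–87; it anneals to the bottom strand with its 3' end pointing downstream toward position 87.
The 3' ends diverge (primer 1 extends toward position 1, primer 2 toward position 90), so the primers never converge on a shared product.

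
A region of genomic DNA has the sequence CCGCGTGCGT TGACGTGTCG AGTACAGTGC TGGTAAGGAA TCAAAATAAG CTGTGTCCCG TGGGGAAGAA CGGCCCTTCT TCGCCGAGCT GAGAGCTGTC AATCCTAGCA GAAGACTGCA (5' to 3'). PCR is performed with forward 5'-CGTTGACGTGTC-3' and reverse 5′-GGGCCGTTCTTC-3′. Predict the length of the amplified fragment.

69 bp

The forward primer matches the template at positions 8–19.
Taking the reverse complement of GGGCCGTTCTTC gives GAAGAACGGCCC, found at positions 65–76 on the template; the primer anneals here to the top strand with its 3' end pointing upstream.
Product length = (reverse-primer end) − (forward-primer start) + 1 = 76 − 8 + 1 = 69 bp.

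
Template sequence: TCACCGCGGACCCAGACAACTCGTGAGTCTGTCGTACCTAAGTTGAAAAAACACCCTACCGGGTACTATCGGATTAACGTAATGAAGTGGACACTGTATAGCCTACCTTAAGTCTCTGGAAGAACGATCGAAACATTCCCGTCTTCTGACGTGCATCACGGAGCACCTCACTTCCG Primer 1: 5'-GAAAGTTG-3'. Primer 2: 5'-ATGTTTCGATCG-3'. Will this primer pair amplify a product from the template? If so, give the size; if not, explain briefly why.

No product — primer 1 has no binding site in the template.

Primer 1 (GAAAGTTG) does not match the top strand, and its reverse complement CAACTTTC does not match either.
With no annealing site for primer 1, no amplification occurs.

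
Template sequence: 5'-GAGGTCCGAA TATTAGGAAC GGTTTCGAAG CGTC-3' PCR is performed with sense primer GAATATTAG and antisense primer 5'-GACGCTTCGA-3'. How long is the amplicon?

27 bp

Scanning the template, GAATATTAG occurs at positions 8–16; this primer anneals to the bottom strand there with its 3' end pointing downstream.
Taking the reverse complement of GACGCTTCGA gives TCGAAGCGTC, found at positions 25–34 on the template; the primer anneals here to the top strand with its 3' end pointing upstream.
The product runs from position 8 to position 34, so its length is 34 − 8 + 1 = 27 bp.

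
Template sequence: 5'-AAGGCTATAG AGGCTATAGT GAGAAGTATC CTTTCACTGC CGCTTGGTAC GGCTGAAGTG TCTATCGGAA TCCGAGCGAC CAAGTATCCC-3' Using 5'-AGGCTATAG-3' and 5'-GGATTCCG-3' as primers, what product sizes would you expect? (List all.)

72 bp, 63 bp

The forward primer AGGCTATAG matches the top strand at positions 2–10, 11–19.
The reverse primer's reverse complement is CGGAATCC, matching at positions 66–73.
Each forward site pairs with the reverse site to give a product ending at position 73: sizes 72, 63 bp.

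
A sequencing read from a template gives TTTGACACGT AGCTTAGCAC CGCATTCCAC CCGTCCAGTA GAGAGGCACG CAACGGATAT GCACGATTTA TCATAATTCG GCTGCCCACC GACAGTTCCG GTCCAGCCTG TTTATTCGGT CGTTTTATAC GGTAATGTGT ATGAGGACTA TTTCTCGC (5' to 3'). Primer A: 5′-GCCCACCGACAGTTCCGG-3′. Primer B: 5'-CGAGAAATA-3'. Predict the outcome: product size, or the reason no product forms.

Yes — a 74 bp product.

Primer A (GCCCACCGACAGTTCCGG) matches the top strand at positions 84–101; it acts as a forward primer.
Primer B's reverse complement is TATTTCTCG, matching the top strand at positions 149–157; it acts as a reverse primer.
The 3' ends face each other across positions 84–157, giving a 74 bp product.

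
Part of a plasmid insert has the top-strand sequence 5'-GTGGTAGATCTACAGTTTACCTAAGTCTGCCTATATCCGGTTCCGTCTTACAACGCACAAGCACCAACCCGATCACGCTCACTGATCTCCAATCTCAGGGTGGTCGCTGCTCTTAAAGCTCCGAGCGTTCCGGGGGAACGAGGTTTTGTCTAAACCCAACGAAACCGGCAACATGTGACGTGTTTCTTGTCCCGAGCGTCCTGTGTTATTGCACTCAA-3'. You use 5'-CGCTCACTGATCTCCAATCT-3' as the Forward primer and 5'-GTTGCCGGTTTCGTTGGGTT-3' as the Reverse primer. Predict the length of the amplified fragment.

97 bp

Forward primer CGCTCACTGATCTCCAATCT is found on the top strand at positions 76–95.
The reverse primer's reverse complement is AACCCAACGAAACCGGCAAC, which matches the template at positions 153–172.
Amplicon spans positions 76–172: 97 bp.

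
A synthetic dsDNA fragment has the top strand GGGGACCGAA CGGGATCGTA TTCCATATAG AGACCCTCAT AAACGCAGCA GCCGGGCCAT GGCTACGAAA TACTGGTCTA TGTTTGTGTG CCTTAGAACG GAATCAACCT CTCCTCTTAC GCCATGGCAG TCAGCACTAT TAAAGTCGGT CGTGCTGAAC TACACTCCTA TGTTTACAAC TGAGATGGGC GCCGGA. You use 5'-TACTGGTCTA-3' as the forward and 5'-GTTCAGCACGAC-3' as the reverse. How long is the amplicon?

The forward primer matches the template at positions 71–80.
Taking the reverse complement of GTTCAGCACGAC gives GTCGTGCTGAAC, found at positions 149–160 on the template; the primer anneals here to the top strand with its 3' end pointing upstream.
The product runs from position 71 to position 160, so its length is 160 − 71 + 1 = 90 bp.

90 bp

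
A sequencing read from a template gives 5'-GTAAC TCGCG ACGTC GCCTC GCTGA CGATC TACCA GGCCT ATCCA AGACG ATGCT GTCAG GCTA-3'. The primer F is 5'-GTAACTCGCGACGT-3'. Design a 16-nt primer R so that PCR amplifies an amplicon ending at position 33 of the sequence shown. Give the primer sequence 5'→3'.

The forward primer binds at positions 1–14; the product's 3' end on the top strand is position 33.
The reverse primer anneals to the top strand over positions 18–33, i.e. to CTCGCTGACGATCTAC.
Its sequence written 5'→3' is the reverse complement: GTAGATCGTCAGCGAG.

5'-GTAGATCGTCAGCGAG-3'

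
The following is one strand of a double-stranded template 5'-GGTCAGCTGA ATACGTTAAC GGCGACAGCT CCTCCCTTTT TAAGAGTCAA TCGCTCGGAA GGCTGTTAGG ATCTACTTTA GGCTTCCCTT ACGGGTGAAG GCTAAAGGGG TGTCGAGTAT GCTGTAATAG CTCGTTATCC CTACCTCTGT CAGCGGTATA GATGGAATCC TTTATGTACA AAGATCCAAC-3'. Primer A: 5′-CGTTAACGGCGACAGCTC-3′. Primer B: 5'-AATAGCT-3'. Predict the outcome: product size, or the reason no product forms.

No product — both primers anneal to the same strand and extend in the same direction.

Primer A (CGTTAACGGCGACAGCTC) matches the top strand at positions 14–31 (3' end points downstream).
Primer B (AATAGCT) also matches the top strand directly, at positions 126–132 — its reverse complement AGCTATT is not present.
Both primers anneal to the bottom strand with 3' ends pointing the same way, so neither can prime synthesis back toward the other.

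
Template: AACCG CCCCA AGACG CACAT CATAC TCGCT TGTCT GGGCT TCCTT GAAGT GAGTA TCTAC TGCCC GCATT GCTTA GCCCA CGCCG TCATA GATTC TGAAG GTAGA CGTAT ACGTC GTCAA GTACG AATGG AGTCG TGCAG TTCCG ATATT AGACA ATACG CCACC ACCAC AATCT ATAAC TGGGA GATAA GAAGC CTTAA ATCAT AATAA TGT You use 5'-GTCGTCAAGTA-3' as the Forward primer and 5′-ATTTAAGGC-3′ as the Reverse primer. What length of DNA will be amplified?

Forward primer GTCGTCAAGTA is found on the top strand at positions 113–123.
Reverse complement of the reverse primer: GCCTTAAAT. This occurs on the top strand at positions 194–202.
The product runs from position 113 to position 202, so its length is 202 − 113 + 1 = 90 bp.

90 bp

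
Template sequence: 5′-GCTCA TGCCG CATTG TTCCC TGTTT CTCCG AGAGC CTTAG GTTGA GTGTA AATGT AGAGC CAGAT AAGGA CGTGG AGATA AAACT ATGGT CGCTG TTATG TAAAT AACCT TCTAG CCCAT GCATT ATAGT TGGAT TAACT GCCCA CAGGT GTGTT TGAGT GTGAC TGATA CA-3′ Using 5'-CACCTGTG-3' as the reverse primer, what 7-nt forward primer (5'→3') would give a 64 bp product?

The reverse primer's reverse complement CACAGGTG matches the template at positions 144–151, so the product ends at position 151.
A 64 bp product then starts at position 151 − 64 + 1 = 88.
The forward primer is identical to the top strand there: GGTCGCT.

5'-GGTCGCT-3'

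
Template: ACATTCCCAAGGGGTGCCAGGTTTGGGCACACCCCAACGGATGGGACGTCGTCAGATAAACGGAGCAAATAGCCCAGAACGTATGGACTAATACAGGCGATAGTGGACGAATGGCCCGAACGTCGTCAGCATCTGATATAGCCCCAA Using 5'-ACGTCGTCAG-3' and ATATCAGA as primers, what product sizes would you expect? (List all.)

94 bp, 20 bp

The forward primer ACGTCGTCAG matches the top strand at positions 46–55, 120–129.
The reverse primer's reverse complement is TCTGATAT, matching at positions 132–139.
Each forward site pairs with the reverse site to give a product ending at position 139: sizes 94, 20 bp.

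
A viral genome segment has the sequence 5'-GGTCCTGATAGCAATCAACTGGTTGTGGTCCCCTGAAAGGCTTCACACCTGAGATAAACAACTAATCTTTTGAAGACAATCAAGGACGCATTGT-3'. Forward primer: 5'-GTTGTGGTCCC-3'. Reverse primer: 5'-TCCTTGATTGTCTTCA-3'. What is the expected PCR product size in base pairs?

65 bp

Scanning the template, GTTGTGGTCCC occurs at positions 22–32; this primer anneals to the bottom strand there with its 3' end pointing downstream.
Taking the reverse complement of TCCTTGATTGTCTTCA gives TGAAGACAATCAAGGA, found at positions 71–86 on the template; the primer anneals here to the top strand with its 3' end pointing upstream.
Product length = (reverse-primer end) − (forward-primer start) + 1 = 86 − 22 + 1 = 65 bp.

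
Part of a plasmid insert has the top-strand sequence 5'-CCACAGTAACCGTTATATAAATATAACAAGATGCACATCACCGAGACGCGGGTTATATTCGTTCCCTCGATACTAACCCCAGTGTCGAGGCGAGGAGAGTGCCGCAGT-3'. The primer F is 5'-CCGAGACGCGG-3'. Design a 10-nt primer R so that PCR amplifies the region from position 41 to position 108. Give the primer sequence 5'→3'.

5'-ACTGCGGCAC-3'

The product's 3' end on the top strand is position 108.
The reverse primer anneals to the top strand over positions 99–108, i.e. to GTGCCGCAGT.
Its sequence written 5'→3' is the reverse complement: ACTGCGGCAC.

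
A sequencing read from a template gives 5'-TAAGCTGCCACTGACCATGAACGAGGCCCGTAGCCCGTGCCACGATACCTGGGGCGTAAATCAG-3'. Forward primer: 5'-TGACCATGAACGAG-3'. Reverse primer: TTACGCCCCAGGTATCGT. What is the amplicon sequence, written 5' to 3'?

5'-TGACCATGAACGAGGCCCGTAGCCCGTGCCACGATACCTGGGGCGTAA-3'

Scanning the template, TGACCATGAACGAG occurs at positions 12–25; this primer anneals to the bottom strand there with its 3' end pointing downstream.
Taking the reverse complement of TTACGCCCCAGGTATCGT gives ACGATACCTGGGGCGTAA, found at positions 42–59 on the template; the primer anneals here to the top strand with its 3' end pointing upstream.
The product is the template from position 12 through 59 (48 bp).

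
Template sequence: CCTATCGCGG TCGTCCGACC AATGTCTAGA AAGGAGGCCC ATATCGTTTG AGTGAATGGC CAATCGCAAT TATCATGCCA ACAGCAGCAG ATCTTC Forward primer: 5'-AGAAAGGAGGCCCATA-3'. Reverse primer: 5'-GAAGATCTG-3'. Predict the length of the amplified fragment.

The forward primer matches the template at positions 28–43.
Taking the reverse complement of GAAGATCTG gives CAGATCTTC, found at positions 88–96 on the template; the primer anneals here to the top strand with its 3' end pointing upstream.
The product runs from position 28 to position 96, so its length is 96 − 28 + 1 = 69 bp.

69 bp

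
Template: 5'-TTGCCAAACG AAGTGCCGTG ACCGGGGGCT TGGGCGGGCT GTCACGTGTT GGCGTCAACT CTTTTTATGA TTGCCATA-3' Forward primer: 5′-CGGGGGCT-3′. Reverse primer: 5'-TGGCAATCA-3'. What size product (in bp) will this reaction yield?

54 bp

Scanning the template, CGGGGGCT occurs at positions 23–30; this primer anneals to the bottom strand there with its 3' end pointing downstream.
Reverse complement of the reverse primer: TGATTGCCA. This occurs on the top strand at positions 68–76.
Product length = (reverse-primer end) − (forward-primer start) + 1 = 76 − 23 + 1 = 54 bp.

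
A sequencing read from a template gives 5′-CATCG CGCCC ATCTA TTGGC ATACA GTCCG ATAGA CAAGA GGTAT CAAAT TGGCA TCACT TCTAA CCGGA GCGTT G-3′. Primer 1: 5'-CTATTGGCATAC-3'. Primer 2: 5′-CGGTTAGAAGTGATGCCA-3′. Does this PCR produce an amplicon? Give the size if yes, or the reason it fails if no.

Primer 1 (CTATTGGCATAC) matches the top strand at positions 13–24; it acts as a forward primer.
Primer 2's reverse complement is TGGCATCACTTCTAACCG, matching the top strand at positions 51–68; it acts as a reverse primer.
The 3' ends face each other across positions 13–68, giving a 56 bp product.

Yes — a 56 bp product.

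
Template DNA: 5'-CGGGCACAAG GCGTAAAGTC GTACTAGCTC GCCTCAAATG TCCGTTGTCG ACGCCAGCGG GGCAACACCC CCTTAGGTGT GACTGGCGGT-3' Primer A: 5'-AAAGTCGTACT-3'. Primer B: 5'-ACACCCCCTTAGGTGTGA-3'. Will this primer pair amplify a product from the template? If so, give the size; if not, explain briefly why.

No product — both primers anneal to the same strand and extend in the same direction.

Primer A (AAAGTCGTACT) matches the top strand at positions 15–25 (3' end points downstream).
Primer B (ACACCCCCTTAGGTGTGA) also matches the top strand directly, at positions 65–82 — its reverse complement TCACACCTAAGGGGGTGT is not present.
Both primers anneal to the bottom strand with 3' ends pointing the same way, so neither can prime synthesis back toward the other.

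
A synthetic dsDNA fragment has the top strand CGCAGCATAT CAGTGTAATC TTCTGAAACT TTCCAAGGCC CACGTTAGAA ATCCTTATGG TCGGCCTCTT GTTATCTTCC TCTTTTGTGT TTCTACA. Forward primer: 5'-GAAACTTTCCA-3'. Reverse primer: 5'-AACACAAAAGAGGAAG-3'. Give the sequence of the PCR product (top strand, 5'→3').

5'-GAAACTTTCCAAGGCCCACGTTAGAAATCCTTATGGTCGGCCTCTTGTTATCTTCCTCTTTTGTGTT-3'

Scanning the template, GAAACTTTCCA occurs at positions 25–35; this primer anneals to the bottom strand there with its 3' end pointing downstream.
The reverse primer's reverse complement is CTTCCTCTTTTGTGTT, which matches the template at positions 76–91.
The product is the template from position 25 through 91 (67 bp).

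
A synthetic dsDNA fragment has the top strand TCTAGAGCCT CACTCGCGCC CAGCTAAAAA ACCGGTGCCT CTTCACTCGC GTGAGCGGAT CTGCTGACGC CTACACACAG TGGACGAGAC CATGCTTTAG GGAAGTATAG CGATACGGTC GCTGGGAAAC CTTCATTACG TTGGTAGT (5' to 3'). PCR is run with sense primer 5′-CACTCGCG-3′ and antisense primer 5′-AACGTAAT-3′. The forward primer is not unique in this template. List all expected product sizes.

132 bp, 99 bp

The forward primer CACTCGCG matches the top strand at positions 11–18, 44–51.
The reverse primer's reverse complement is ATTACGTT, matching at positions 135–142.
Each forward site pairs with the reverse site to give a product ending at position 142: sizes 132, 99 bp.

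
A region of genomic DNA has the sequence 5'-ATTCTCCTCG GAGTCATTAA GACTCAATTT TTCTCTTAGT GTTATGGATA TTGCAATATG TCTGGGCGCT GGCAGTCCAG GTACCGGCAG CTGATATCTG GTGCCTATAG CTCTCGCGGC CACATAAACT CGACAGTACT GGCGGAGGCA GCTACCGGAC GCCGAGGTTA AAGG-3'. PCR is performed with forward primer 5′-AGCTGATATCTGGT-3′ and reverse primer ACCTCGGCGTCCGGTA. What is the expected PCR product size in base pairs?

Scanning the template, AGCTGATATCTGGT occurs at positions 89–102; this primer anneals to the bottom strand there with its 3' end pointing downstream.
Reverse complement of the reverse primer: TACCGGACGCCGAGGT. This occurs on the top strand at positions 153–168.
Amplicon spans positions 89–168: 80 bp.

80 bp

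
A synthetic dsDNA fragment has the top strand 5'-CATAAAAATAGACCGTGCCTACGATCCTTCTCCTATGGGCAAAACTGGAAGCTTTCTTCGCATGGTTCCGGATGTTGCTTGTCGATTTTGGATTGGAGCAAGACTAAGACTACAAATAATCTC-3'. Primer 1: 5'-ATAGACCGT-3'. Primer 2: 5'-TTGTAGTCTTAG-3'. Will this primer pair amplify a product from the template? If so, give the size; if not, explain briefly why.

Yes — a 108 bp product.

Primer 1 (ATAGACCGT) matches the top strand at positions 8–16; it acts as a forward primer.
Primer 2's reverse complement is CTAAGACTACAA, matching the top strand at positions 104–115; it acts as a reverse primer.
The 3' ends face each other across positions 8–115, giving a 108 bp product.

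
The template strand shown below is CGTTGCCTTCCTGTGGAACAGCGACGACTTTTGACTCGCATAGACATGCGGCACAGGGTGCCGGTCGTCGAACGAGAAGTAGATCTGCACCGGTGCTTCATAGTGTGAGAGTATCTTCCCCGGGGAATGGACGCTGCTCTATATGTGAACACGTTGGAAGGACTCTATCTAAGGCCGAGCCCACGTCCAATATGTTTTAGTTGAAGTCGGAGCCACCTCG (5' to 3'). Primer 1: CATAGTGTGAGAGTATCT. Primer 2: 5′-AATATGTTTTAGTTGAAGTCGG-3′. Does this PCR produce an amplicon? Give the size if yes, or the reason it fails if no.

Primer 1 (CATAGTGTGAGAGTATCT) matches the top strand at positions 99–116 (3' end points downstream).
Primer 2 (AATATGTTTTAGTTGAAGTCGG) also matches the top strand directly, at positions 189–210 — its reverse complement CCGACTTCAACTAAAACATATT is not present.
Both primers anneal to the bottom strand with 3' ends pointing the same way, so neither can prime synthesis back toward the other.

No product — both primers anneal to the same strand and extend in the same direction.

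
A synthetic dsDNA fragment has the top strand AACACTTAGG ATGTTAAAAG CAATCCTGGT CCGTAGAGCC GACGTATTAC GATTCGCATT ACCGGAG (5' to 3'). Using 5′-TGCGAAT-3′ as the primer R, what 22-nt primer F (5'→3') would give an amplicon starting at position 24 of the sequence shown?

The reverse primer's reverse complement ATTCGCA matches the template at positions 52–58; the product starts at position 24.
The forward primer is identical to the top strand over positions 24–45: TCCTGGTCCGTAGAGCCGACGT.

5'-TCCTGGTCCGTAGAGCCGACGT-3'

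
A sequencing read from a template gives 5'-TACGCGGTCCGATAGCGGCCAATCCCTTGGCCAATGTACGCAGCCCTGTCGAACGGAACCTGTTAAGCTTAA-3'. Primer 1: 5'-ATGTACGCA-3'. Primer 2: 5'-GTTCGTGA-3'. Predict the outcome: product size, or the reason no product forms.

Primer 2 (GTTCGTGA) does not match the top strand, and its reverse complement TCACGAAC does not match either.
With no annealing site for primer 2, no amplification occurs.

No product — primer 2 has no binding site in the template.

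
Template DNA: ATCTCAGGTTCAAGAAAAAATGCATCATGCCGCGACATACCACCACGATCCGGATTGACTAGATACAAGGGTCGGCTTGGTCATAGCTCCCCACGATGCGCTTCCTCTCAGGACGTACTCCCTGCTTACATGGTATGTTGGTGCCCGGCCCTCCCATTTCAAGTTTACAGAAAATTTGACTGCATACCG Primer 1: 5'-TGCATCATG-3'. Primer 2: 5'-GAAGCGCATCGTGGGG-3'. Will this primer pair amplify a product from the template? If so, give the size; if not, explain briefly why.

Primer 1 (TGCATCATG) matches the top strand at positions 21–29; it acts as a forward primer.
Primer 2's reverse complement is CCCCACGATGCGCTTC, matching the top strand at positions 89–104; it acts as a reverse primer.
The 3' ends face each other across positions 21–104, giving an 84 bp product.

Yes — an 84 bp product.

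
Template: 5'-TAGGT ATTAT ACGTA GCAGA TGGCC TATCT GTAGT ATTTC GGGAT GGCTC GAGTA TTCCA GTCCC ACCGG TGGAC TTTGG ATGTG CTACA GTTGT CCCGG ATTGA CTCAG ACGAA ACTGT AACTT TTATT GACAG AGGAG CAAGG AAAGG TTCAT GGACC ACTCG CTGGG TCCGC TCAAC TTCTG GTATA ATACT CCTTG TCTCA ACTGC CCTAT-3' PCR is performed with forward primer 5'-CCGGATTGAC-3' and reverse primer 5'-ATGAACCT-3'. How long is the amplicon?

Forward primer CCGGATTGAC is found on the top strand at positions 97–106.
The reverse primer's reverse complement is AGGTTCAT, which matches the template at positions 148–155.
Product length = (reverse-primer end) − (forward-primer start) + 1 = 155 − 97 + 1 = 59 bp.

59 bp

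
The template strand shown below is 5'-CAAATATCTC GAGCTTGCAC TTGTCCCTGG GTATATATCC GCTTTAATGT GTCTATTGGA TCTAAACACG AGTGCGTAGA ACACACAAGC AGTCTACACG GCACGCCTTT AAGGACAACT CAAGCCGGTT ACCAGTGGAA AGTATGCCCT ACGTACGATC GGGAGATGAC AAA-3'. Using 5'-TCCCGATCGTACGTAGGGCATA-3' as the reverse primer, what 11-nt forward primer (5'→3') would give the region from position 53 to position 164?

5'-CTATTGGATCT-3'

The reverse primer's reverse complement TATGCCCTACGTACGATCGGGA matches the template at positions 143–164; the product starts at position 53.
The forward primer is identical to the top strand over positions 53–63: CTATTGGATCT.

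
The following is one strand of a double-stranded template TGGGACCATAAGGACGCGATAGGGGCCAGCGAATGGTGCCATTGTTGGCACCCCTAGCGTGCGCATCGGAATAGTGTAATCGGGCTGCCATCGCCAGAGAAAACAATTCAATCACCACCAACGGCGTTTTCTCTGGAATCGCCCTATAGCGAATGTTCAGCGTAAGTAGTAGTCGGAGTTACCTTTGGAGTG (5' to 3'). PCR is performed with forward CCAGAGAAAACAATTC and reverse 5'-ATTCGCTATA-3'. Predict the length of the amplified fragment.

Scanning the template, CCAGAGAAAACAATTC occurs at positions 94–109; this primer anneals to the bottom strand there with its 3' end pointing downstream.
Reverse complement of the reverse primer: TATAGCGAAT. This occurs on the top strand at positions 145–154.
Amplicon spans positions 94–154: 61 bp.

61 bp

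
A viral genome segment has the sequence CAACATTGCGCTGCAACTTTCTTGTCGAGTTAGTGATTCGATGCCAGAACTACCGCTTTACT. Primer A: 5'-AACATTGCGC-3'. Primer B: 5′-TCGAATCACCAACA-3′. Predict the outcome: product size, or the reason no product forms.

Primer B (TCGAATCACCAACA) does not match the top strand, and its reverse complement TGTTGGTGATTCGA does not match either.
With no annealing site for primer B, no amplification occurs.

No product — primer B has no binding site in the template.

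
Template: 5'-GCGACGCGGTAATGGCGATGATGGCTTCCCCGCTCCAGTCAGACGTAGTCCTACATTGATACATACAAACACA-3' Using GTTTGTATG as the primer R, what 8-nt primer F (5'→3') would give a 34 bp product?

5'-AGTCAGAC-3'

The reverse primer's reverse complement CATACAAAC matches the template at positions 62–70, so the product ends at position 70.
A 34 bp product then starts at position 70 − 34 + 1 = 37.
The forward primer is identical to the top strand there: AGTCAGAC.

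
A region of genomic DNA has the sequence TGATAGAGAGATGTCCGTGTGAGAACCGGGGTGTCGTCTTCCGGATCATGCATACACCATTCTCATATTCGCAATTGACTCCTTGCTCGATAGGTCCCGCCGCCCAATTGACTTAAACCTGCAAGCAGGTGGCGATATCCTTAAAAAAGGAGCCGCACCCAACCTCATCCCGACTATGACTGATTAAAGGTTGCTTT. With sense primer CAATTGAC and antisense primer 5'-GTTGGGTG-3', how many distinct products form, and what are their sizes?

Two products: 92 bp, 59 bp

The forward primer CAATTGAC matches the top strand at positions 72–79, 105–112.
The reverse primer's reverse complement is CACCCAAC, matching at positions 156–163.
Each forward site pairs with the reverse site to give a product ending at position 163: sizes 92, 59 bp.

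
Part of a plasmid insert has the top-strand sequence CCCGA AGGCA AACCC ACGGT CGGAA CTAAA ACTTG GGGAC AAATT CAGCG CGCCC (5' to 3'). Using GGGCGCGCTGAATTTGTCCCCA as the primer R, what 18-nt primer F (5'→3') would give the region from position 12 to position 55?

5'-ACCCACGGTCGGAACTAA-3'

The reverse primer's reverse complement TGGGGACAAATTCAGCGCGCCC matches the template at positions 34–55; the product starts at position 12.
The forward primer is identical to the top strand over positions 12–29: ACCCACGGTCGGAACTAA.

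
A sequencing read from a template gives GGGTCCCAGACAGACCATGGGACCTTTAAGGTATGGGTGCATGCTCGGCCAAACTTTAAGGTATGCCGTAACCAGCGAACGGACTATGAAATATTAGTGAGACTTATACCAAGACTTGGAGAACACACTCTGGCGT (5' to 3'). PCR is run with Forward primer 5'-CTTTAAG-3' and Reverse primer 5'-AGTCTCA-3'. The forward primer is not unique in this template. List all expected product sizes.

The forward primer CTTTAAG matches the top strand at positions 24–30, 54–60.
The reverse primer's reverse complement is TGAGACT, matching at positions 98–104.
Each forward site pairs with the reverse site to give a product ending at position 104: sizes 81, 51 bp.

81 bp, 51 bp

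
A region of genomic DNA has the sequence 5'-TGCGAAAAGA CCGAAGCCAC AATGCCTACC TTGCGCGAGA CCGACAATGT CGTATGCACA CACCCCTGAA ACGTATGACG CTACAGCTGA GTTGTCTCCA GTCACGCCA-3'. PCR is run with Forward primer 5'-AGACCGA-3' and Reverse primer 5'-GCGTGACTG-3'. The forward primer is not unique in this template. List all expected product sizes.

The forward primer AGACCGA matches the top strand at positions 8–14, 38–44.
The reverse primer's reverse complement is CAGTCACGC, matching at positions 99–107.
Each forward site pairs with the reverse site to give a product ending at position 107: sizes 100, 70 bp.

100 bp, 70 bp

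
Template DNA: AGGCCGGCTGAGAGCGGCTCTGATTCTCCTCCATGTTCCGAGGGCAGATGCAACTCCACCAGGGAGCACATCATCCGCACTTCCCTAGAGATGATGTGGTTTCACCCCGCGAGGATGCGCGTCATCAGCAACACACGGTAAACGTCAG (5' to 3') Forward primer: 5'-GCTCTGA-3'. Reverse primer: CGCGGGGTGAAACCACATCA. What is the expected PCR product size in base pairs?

95 bp

The forward primer matches the template at positions 17–23.
Reverse complement of the reverse primer: TGATGTGGTTTCACCCCGCG. This occurs on the top strand at positions 92–111.
Amplicon spans positions 17–111: 95 bp.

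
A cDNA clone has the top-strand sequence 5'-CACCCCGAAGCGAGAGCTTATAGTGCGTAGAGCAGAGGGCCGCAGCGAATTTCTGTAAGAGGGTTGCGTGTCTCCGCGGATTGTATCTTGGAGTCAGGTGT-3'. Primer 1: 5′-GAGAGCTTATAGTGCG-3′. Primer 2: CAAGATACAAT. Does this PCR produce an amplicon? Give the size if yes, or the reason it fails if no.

Yes — a 79 bp product.

Primer 1 (GAGAGCTTATAGTGCG) matches the top strand at positions 12–27; it acts as a forward primer.
Primer 2's reverse complement is ATTGTATCTTG, matching the top strand at positions 80–90; it acts as a reverse primer.
The 3' ends face each other across positions 12–90, giving a 79 bp product.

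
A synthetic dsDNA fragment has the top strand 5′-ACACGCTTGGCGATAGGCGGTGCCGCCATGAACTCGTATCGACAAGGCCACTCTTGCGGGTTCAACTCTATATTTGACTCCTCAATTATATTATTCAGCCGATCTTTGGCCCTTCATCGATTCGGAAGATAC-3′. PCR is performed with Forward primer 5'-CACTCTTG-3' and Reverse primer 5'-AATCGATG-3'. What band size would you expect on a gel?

74 bp

The forward primer matches the template at positions 49–56.
Reverse complement of the reverse primer: CATCGATT. This occurs on the top strand at positions 115–122.
Product length = (reverse-primer end) − (forward-primer start) + 1 = 122 − 49 + 1 = 74 bp.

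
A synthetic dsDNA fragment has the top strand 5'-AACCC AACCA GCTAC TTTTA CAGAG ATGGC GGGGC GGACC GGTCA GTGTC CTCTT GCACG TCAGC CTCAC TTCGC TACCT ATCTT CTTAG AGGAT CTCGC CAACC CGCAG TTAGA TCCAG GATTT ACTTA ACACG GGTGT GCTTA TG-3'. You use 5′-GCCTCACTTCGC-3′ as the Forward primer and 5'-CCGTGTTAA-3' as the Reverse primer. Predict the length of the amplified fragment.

73 bp

Scanning the template, GCCTCACTTCGC occurs at positions 64–75; this primer anneals to the bottom strand there with its 3' end pointing downstream.
Reverse complement of the reverse primer: TTAACACGG. This occurs on the top strand at positions 128–136.
The product runs from position 64 to position 136, so its length is 136 − 64 + 1 = 73 bp.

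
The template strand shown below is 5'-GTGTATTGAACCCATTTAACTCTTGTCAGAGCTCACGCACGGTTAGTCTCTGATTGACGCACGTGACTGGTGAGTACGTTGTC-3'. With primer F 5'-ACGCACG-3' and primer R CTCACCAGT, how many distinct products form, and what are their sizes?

Two products: 40 bp, 18 bp

The forward primer ACGCACG matches the top strand at positions 35–41, 57–63.
The reverse primer's reverse complement is ACTGGTGAG, matching at positions 66–74.
Each forward site pairs with the reverse site to give a product ending at position 74: sizes 40, 18 bp.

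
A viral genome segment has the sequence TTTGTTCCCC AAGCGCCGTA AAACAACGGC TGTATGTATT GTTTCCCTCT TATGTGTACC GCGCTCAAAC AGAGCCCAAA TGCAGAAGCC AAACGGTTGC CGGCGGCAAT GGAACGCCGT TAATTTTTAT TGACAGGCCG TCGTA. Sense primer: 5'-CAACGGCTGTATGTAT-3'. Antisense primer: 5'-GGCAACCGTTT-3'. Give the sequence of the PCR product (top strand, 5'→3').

5'-CAACGGCTGTATGTATTGTTTCCCTCTTATGTGTACCGCGCTCAAACAGAGCCCAAATGCAGAAGCCAAACGGTTGCC-3'

The forward primer matches the template at positions 24–39.
Reverse complement of the reverse primer: AAACGGTTGCC. This occurs on the top strand at positions 91–101.
The product is the template from position 24 through 101 (78 bp).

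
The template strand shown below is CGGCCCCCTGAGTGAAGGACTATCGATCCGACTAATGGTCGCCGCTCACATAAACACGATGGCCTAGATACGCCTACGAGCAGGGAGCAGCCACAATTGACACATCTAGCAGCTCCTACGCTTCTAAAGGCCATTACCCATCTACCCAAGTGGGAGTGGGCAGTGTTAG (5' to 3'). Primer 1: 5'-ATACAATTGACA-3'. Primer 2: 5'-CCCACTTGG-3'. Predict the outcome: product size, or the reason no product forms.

No product — primer 1 has no binding site in the template.

Primer 1 (ATACAATTGACA) does not match the top strand, and its reverse complement TGTCAATTGTAT does not match either.
With no annealing site for primer 1, no amplification occurs.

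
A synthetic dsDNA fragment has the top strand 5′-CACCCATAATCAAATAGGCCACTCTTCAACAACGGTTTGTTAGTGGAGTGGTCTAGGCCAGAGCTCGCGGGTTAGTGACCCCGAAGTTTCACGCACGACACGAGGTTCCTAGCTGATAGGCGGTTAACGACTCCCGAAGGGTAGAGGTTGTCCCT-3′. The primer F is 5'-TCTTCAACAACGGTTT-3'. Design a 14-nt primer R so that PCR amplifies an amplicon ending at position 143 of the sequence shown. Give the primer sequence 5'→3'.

The forward primer binds at positions 23–38; the product's 3' end on the top strand is position 143.
The reverse primer anneals to the top strand over positions 130–143, i.e. to ACTCCCGAAGGGTA.
Its sequence written 5'→3' is the reverse complement: TACCCTTCGGGAGT.

5'-TACCCTTCGGGAGT-3'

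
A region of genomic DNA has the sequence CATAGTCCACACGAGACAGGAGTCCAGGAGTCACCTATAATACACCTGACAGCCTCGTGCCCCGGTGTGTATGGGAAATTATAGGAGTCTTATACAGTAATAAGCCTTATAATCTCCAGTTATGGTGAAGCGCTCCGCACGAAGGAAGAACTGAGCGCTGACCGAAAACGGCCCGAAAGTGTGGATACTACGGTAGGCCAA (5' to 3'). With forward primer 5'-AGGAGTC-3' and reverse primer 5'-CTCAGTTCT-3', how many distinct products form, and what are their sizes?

The forward primer AGGAGTC matches the top strand at positions 18–24, 26–32, 83–89.
The reverse primer's reverse complement is AGAACTGAG, matching at positions 147–155.
Each forward site pairs with the reverse site to give a product ending at position 155: sizes 138, 130, 73 bp.

Three products: 138 bp, 130 bp, 73 bp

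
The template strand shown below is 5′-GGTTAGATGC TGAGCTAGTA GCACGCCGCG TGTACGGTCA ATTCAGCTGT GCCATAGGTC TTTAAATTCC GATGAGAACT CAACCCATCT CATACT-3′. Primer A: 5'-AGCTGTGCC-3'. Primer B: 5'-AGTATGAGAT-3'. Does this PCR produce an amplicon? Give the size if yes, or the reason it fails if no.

Yes — a 52 bp product.

Primer A (AGCTGTGCC) matches the top strand at positions 45–53; it acts as a forward primer.
Primer B's reverse complement is ATCTCATACT, matching the top strand at positions 87–96; it acts as a reverse primer.
The 3' ends face each other across positions 45–96, giving a 52 bp product.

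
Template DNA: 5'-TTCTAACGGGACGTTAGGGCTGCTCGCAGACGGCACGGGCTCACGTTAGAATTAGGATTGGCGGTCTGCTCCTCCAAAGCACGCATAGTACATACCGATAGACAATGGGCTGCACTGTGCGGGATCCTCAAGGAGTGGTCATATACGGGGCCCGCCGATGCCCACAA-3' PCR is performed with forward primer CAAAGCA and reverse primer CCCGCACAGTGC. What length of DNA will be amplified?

49 bp

The forward primer matches the template at positions 75–81.
Taking the reverse complement of CCCGCACAGTGC gives GCACTGTGCGGG, found at positions 112–123 on the template; the primer anneals here to the top strand with its 3' end pointing upstream.
Product length = (reverse-primer end) − (forward-primer start) + 1 = 123 − 75 + 1 = 49 bp.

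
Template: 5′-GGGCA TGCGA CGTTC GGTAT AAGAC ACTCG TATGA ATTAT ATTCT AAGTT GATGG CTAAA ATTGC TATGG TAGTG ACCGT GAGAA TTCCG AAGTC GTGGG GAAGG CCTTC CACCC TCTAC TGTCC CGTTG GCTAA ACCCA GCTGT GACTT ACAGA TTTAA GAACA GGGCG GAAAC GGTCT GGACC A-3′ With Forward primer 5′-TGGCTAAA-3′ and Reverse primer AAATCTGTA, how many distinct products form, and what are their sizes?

Two products: 106 bp, 30 bp

The forward primer TGGCTAAA matches the top strand at positions 53–60, 129–136.
The reverse primer's reverse complement is TACAGATTT, matching at positions 150–158.
Each forward site pairs with the reverse site to give a product ending at position 158: sizes 106, 30 bp.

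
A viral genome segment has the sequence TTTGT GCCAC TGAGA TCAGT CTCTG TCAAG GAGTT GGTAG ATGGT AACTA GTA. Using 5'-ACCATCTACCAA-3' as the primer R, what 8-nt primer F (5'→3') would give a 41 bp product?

5'-TGCCACTG-3'

The reverse primer's reverse complement TTGGTAGATGGT matches the template at positions 34–45, so the product ends at position 45.
A 41 bp product then starts at position 45 − 41 + 1 = 5.
The forward primer is identical to the top strand there: TGCCACTG.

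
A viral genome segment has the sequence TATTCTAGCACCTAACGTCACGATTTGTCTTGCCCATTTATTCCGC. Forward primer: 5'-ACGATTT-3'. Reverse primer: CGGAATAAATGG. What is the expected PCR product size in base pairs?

26 bp

Forward primer ACGATTT is found on the top strand at positions 20–26.
The reverse primer's reverse complement is CCATTTATTCCG, which matches the template at positions 34–45.
Product length = (reverse-primer end) − (forward-primer start) + 1 = 45 − 20 + 1 = 26 bp.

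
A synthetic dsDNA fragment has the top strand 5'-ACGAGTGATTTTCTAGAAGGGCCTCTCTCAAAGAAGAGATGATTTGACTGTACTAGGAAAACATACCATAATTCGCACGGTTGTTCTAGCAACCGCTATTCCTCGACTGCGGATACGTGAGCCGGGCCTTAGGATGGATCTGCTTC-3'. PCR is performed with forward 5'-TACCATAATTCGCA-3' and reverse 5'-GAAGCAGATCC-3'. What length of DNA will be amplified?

The forward primer matches the template at positions 64–77.
The reverse primer's reverse complement is GGATCTGCTTC, which matches the template at positions 136–146.
Amplicon spans positions 64–146: 83 bp.

83 bp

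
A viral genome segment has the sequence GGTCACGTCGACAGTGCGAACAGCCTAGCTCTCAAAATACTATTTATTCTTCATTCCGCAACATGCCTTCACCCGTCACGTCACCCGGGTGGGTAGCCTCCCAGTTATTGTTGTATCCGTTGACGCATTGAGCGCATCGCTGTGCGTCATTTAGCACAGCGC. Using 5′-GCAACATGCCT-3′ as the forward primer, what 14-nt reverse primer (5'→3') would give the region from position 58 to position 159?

5'-CTGTGCTAAATGAC-3'

The product's 3' end on the top strand is position 159.
The reverse primer anneals to the top strand over positions 146–159, i.e. to GTCATTTAGCACAG.
Its sequence written 5'→3' is the reverse complement: CTGTGCTAAATGAC.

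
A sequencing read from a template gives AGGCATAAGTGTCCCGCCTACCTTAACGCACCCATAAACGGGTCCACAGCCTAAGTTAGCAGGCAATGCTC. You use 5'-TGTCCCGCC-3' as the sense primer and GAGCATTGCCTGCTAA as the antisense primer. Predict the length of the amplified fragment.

Scanning the template, TGTCCCGCC occurs at positions 10–18; this primer anneals to the bottom strand there with its 3' end pointing downstream.
Taking the reverse complement of GAGCATTGCCTGCTAA gives TTAGCAGGCAATGCTC, found at positions 56–71 on the template; the primer anneals here to the top strand with its 3' end pointing upstream.
The product runs from position 10 to position 71, so its length is 71 − 10 + 1 = 62 bp.

62 bp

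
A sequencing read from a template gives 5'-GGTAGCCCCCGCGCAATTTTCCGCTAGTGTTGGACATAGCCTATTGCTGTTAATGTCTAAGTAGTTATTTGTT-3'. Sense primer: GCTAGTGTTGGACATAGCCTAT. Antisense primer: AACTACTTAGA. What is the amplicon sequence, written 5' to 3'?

5'-GCTAGTGTTGGACATAGCCTATTGCTGTTAATGTCTAAGTAGTT-3'

Scanning the template, GCTAGTGTTGGACATAGCCTAT occurs at positions 23–44; this primer anneals to the bottom strand there with its 3' end pointing downstream.
The reverse primer's reverse complement is TCTAAGTAGTT, which matches the template at positions 56–66.
The product is the template from position 23 through 66 (44 bp).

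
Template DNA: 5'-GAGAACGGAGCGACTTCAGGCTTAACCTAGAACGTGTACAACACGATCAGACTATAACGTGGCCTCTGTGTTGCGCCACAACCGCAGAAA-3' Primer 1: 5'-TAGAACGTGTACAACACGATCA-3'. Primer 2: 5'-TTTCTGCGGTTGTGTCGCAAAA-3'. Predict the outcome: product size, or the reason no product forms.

No product — primer 2 has no binding site in the template.

Primer 2 (TTTCTGCGGTTGTGTCGCAAAA) does not match the top strand, and its reverse complement TTTTGCGACACAACCGCAGAAA does not match either.
With no annealing site for primer 2, no amplification occurs.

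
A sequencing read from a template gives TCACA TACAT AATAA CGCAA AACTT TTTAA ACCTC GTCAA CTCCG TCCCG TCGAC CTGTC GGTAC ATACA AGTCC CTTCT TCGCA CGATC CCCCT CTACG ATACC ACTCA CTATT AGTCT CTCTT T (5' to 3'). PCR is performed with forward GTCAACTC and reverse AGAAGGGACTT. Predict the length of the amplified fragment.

45 bp

The forward primer matches the template at positions 36–43.
The reverse primer's reverse complement is AAGTCCCTTCT, which matches the template at positions 70–80.
Amplicon spans positions 36–80: 45 bp.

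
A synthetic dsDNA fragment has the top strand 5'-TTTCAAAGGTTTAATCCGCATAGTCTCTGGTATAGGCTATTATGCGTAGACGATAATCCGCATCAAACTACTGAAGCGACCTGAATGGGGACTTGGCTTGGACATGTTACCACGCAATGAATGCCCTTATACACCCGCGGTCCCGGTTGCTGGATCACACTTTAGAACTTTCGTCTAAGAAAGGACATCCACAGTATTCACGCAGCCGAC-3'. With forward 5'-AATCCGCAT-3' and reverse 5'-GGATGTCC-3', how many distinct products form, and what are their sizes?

The forward primer AATCCGCAT matches the top strand at positions 13–21, 55–63.
The reverse primer's reverse complement is GGACATCC, matching at positions 183–190.
Each forward site pairs with the reverse site to give a product ending at position 190: sizes 178, 136 bp.

Two products: 178 bp, 136 bp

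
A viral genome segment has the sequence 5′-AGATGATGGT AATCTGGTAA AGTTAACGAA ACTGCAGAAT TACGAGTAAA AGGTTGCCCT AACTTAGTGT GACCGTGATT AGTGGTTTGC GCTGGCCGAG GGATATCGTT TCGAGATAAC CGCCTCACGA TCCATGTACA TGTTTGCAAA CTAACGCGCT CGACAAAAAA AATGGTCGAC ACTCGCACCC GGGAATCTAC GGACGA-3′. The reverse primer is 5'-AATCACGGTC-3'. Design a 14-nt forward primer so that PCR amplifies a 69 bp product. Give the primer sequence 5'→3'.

The reverse primer's reverse complement GACCGTGATT matches the template at positions 71–80, so the product ends at position 80.
A 69 bp product then starts at position 80 − 69 + 1 = 12.
The forward primer is identical to the top strand there: ATCTGGTAAAGTTA.

5'-ATCTGGTAAAGTTA-3'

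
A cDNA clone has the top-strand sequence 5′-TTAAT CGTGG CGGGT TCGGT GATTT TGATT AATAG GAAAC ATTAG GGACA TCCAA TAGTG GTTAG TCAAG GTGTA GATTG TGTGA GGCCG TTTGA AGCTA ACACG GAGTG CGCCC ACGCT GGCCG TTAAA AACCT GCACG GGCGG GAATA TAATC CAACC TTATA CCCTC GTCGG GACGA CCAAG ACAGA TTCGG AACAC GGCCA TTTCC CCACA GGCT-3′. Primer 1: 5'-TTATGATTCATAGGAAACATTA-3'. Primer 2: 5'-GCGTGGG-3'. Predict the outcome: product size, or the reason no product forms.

No product — primer 1 has no binding site in the template.

Primer 1 (TTATGATTCATAGGAAACATTA) does not match the top strand, and its reverse complement TAATGTTTCCTATGAATCATAA does not match either.
With no annealing site for primer 1, no amplification occurs.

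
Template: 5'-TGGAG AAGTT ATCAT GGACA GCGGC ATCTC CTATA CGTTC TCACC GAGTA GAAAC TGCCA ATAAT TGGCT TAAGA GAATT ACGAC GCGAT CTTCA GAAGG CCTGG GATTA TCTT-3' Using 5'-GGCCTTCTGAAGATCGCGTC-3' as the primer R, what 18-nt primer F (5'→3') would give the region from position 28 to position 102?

The reverse primer's reverse complement GACGCGATCTTCAGAAGGCC matches the template at positions 83–102; the product starts at position 28.
The forward primer is identical to the top strand over positions 28–45: CTCCTATACGTTCTCACC.

5'-CTCCTATACGTTCTCACC-3'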